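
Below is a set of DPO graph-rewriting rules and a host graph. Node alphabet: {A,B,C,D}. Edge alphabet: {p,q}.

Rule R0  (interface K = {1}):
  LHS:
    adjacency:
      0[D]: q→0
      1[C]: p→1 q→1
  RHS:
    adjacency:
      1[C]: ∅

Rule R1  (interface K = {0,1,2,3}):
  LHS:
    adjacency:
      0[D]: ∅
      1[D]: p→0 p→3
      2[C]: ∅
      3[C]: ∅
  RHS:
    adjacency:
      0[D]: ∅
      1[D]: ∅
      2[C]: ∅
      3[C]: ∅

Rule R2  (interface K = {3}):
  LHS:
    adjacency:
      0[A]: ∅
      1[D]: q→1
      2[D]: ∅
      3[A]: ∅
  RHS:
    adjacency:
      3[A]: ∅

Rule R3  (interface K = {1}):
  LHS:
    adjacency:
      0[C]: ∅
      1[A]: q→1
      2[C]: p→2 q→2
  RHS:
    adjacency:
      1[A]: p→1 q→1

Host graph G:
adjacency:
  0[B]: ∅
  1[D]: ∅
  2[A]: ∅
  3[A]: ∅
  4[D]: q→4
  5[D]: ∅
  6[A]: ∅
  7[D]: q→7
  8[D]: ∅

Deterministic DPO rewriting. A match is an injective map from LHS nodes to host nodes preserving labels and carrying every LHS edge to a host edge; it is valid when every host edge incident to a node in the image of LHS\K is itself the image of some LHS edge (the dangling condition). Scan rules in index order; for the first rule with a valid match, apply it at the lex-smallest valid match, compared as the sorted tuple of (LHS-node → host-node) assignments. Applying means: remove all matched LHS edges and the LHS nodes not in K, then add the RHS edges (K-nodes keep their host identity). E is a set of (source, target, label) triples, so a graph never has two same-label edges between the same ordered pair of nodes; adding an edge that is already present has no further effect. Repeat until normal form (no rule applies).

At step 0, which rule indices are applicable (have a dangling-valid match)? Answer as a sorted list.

R0: no valid match — LHS pattern not found
R1: no valid match — LHS pattern not found
R2: 36 valid matches — {0↦2, 1↦4, 2↦1, 3↦3}, {0↦2, 1↦4, 2↦1, 3↦6}, {0↦2, 1↦4, 2↦5, 3↦3} (+33 more)
R3: no valid match — LHS pattern not found

Answer: [R2]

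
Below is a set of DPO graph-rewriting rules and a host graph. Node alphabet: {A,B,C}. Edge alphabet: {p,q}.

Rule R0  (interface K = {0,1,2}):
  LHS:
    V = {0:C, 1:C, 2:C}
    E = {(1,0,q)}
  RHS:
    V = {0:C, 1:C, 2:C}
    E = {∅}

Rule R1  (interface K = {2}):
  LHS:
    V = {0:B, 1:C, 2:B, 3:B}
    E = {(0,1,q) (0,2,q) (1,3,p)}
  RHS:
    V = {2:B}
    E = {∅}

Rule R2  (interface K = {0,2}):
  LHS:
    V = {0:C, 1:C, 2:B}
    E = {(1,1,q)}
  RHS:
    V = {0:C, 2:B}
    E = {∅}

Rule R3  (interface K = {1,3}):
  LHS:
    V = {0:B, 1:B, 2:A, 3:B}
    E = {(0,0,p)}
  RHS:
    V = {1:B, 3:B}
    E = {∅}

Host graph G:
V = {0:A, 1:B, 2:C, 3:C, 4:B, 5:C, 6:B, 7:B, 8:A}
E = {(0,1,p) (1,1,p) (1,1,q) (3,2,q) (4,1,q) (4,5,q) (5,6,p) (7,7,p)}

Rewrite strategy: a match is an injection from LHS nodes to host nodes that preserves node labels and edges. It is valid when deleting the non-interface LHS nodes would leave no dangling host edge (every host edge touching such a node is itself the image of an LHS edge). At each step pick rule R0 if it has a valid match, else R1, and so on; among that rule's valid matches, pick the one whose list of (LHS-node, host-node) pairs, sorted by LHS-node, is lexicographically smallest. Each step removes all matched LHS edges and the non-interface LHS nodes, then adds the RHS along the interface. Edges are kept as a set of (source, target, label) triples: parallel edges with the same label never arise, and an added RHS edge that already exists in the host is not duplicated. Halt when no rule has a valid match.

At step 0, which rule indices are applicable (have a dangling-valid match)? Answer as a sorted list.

Answer: [R0,R1,R3]

Derivation:
R0: 1 valid match — {0↦2, 1↦3, 2↦5}
R1: 1 valid match — {0↦4, 1↦5, 2↦1, 3↦6}
R2: no valid match — LHS pattern not found
R3: 6 valid matches — {0↦7, 1↦1, 2↦8, 3↦4}, {0↦7, 1↦1, 2↦8, 3↦6}, {0↦7, 1↦4, 2↦8, 3↦1} (+3 more)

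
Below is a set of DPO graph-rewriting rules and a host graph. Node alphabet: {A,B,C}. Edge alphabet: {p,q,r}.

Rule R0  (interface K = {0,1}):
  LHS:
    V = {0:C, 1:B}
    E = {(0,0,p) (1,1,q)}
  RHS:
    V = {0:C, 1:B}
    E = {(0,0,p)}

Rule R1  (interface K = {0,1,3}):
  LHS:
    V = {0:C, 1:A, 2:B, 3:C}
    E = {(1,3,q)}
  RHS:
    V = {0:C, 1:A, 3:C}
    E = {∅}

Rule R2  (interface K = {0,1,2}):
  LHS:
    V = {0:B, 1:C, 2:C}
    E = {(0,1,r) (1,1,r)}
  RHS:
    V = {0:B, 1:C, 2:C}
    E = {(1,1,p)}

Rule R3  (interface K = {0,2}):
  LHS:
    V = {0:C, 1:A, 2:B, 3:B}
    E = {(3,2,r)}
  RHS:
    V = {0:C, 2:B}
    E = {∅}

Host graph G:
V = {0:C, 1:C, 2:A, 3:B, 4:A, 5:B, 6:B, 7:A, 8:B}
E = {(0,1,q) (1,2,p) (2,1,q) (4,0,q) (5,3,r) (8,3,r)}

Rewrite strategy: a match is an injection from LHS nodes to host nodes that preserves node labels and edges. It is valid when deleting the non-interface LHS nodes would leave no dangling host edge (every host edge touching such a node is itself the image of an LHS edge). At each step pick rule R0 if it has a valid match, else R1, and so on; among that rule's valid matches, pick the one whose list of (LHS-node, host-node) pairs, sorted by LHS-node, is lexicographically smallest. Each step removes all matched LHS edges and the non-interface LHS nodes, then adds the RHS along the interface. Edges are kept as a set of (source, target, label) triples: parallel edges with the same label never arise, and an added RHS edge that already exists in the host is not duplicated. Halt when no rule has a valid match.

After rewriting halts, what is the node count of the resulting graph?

Answer: 6

Rewrite trace:
[0] host  ⇒  9 nodes, 6 edges  {0-q->1 1-p->2 2-q->1 4-q->0 5-r->3 8-r->3}
[1] R1 @ {0↦0, 1↦2, 2↦6, 3↦1}  ⇒  8 nodes, 5 edges  {0-q->1 1-p->2 4-q->0 5-r->3 8-r->3}
[2] R3 @ {0↦0, 1↦7, 2↦3, 3↦5}  ⇒  6 nodes, 4 edges  {0-q->1 1-p->2 4-q->0 8-r->3}
halt: no rule applies after step 2
NF nodes: {0:C, 1:C, 2:A, 3:B, 4:A, 8:B}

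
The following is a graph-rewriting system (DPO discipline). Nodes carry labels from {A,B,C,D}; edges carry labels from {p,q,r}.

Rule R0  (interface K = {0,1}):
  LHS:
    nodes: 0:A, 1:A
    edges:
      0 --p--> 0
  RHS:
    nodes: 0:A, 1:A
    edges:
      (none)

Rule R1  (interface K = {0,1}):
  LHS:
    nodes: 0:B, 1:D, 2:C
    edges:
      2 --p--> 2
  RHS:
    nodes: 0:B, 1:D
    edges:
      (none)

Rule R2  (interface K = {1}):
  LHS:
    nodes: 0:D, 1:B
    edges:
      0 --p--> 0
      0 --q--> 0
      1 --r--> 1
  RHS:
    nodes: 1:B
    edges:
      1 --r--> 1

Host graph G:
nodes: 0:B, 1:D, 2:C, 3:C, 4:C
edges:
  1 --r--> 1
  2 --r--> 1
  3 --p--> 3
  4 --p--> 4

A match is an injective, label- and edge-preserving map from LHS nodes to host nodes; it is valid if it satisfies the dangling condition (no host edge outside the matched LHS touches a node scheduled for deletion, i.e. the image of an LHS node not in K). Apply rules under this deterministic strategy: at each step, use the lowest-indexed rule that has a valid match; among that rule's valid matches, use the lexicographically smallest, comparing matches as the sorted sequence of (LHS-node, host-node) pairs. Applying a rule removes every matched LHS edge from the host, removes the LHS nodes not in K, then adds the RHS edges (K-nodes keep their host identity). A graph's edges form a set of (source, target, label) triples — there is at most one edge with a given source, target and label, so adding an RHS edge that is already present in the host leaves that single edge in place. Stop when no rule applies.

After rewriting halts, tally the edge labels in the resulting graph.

Answer: r:2

Derivation:
initial: |V|=5 |E|=4  E = 1-r->1 2-r->1 3-p->3 4-p->4
step 1: apply R1 at {0↦0, 1↦1, 2↦3}  → |V|=4 |E|=3  E = 1-r->1 2-r->1 4-p->4
step 2: apply R1 at {0↦0, 1↦1, 2↦4}  → |V|=3 |E|=2  E = 1-r->1 2-r->1
halt: no rule applies after step 2
NF edges: [(1, 1, 'r'), (2, 1, 'r')]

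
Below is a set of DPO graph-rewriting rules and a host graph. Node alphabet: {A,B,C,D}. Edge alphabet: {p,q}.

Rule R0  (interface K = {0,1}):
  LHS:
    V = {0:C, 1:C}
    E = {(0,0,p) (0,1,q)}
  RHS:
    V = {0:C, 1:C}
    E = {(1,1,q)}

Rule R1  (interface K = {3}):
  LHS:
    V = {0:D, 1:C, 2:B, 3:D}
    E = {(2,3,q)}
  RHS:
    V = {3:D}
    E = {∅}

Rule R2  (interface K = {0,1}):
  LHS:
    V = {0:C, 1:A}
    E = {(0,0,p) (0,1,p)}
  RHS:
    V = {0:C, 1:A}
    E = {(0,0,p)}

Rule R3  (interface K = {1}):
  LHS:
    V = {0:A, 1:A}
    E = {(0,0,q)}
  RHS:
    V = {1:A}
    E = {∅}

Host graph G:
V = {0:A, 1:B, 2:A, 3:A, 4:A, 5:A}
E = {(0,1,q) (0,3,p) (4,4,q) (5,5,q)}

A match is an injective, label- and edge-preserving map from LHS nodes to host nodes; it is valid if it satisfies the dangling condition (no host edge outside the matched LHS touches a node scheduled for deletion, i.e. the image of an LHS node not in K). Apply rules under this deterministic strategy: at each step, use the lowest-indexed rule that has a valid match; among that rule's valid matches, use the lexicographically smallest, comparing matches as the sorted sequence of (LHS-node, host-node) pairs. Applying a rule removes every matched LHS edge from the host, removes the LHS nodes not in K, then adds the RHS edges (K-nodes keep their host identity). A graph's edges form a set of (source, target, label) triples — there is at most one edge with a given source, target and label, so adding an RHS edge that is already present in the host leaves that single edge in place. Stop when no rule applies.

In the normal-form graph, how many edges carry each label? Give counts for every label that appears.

start.  V:6 E:4  edges: 0-q->1 0-p->3 4-q->4 5-q->5
1. fire R3 via {0↦4, 1↦0}  →  V:5 E:3  edges: 0-q->1 0-p->3 5-q->5
2. fire R3 via {0↦5, 1↦0}  →  V:4 E:2  edges: 0-q->1 0-p->3
final graph: no rule applies after step 2
NF edges: [(0, 1, 'q'), (0, 3, 'p')]

Answer: p:1 q:1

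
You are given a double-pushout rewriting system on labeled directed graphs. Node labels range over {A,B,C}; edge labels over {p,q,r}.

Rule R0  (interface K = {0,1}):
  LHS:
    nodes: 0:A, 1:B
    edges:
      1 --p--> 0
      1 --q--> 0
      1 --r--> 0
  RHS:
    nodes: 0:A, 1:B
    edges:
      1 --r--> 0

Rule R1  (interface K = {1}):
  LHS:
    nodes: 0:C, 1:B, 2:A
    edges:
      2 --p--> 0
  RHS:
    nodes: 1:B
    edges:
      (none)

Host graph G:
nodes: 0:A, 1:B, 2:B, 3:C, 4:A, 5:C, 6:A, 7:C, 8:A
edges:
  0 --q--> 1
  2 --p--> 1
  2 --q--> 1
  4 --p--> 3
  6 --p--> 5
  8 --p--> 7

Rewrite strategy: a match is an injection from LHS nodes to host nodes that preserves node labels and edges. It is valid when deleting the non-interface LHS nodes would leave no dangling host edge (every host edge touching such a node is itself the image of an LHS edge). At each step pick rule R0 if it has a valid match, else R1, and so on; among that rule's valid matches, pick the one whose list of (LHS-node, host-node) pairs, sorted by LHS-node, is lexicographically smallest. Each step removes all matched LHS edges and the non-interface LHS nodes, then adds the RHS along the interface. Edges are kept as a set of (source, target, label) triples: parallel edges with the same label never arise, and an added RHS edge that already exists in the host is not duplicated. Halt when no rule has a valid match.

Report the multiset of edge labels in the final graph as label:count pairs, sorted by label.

[0] host  ⇒  9 nodes, 6 edges  {0-q->1 2-p->1 2-q->1 4-p->3 6-p->5 8-p->7}
[1] R1 @ {0↦3, 1↦1, 2↦4}  ⇒  7 nodes, 5 edges  {0-q->1 2-p->1 2-q->1 6-p->5 8-p->7}
[2] R1 @ {0↦5, 1↦1, 2↦6}  ⇒  5 nodes, 4 edges  {0-q->1 2-p->1 2-q->1 8-p->7}
[3] R1 @ {0↦7, 1↦1, 2↦8}  ⇒  3 nodes, 3 edges  {0-q->1 2-p->1 2-q->1}
final graph: no rule applies after step 3
NF edges: [(0, 1, 'q'), (2, 1, 'p'), (2, 1, 'q')]

Answer: p:1 q:2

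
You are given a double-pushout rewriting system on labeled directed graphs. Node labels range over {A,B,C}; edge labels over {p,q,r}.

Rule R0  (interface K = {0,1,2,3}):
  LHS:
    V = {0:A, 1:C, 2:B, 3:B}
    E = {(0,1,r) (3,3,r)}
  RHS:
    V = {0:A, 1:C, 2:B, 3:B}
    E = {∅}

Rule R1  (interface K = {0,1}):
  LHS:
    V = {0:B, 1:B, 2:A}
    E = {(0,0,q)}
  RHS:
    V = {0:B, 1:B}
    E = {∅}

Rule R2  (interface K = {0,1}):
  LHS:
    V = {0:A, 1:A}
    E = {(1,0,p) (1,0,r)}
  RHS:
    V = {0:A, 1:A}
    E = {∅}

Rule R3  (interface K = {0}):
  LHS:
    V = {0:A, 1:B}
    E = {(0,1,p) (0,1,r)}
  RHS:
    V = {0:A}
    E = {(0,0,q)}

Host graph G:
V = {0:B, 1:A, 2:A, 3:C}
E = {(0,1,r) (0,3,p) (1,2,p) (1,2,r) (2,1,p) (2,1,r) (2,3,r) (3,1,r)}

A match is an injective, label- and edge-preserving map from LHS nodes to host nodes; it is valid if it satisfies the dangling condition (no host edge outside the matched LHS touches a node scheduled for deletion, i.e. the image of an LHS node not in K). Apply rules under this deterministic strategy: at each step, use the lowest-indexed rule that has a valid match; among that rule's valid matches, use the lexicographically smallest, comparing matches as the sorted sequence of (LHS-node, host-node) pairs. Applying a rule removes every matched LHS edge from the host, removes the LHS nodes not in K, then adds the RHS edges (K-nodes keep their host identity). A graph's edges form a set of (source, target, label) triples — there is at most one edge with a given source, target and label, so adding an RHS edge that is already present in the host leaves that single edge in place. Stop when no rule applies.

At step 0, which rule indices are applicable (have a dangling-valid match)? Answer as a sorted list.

Answer: [R2]

Derivation:
R0: no valid match — LHS pattern not found
R1: no valid match — LHS pattern not found
R2: 2 valid matches — {0↦1, 1↦2}, {0↦2, 1↦1}
R3: no valid match — LHS pattern not found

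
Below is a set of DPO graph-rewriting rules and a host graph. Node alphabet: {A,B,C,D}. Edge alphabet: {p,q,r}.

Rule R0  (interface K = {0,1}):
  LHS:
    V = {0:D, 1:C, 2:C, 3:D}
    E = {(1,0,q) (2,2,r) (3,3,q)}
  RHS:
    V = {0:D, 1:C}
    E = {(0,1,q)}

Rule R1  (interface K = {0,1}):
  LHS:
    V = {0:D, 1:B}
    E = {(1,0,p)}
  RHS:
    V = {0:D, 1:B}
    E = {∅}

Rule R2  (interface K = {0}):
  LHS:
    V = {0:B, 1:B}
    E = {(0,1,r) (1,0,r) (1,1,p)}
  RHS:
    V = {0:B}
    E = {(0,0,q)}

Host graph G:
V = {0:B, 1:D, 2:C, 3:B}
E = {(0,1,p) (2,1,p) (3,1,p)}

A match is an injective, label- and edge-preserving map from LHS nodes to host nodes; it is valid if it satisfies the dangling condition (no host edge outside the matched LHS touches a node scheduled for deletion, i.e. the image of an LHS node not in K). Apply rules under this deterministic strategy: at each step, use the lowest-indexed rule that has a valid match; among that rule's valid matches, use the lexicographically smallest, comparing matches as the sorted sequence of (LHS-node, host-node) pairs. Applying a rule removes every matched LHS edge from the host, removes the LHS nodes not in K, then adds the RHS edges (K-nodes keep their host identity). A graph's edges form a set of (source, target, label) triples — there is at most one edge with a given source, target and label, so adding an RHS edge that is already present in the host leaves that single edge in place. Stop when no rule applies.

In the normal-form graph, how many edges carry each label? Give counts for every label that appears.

[0] host  ⇒  4 nodes, 3 edges  {0-p->1 2-p->1 3-p->1}
[1] R1 @ {0↦1, 1↦0}  ⇒  4 nodes, 2 edges  {2-p->1 3-p->1}
[2] R1 @ {0↦1, 1↦3}  ⇒  4 nodes, 1 edges  {2-p->1}
halt: no rule applies after step 2
NF edges: [(2, 1, 'p')]

Answer: p:1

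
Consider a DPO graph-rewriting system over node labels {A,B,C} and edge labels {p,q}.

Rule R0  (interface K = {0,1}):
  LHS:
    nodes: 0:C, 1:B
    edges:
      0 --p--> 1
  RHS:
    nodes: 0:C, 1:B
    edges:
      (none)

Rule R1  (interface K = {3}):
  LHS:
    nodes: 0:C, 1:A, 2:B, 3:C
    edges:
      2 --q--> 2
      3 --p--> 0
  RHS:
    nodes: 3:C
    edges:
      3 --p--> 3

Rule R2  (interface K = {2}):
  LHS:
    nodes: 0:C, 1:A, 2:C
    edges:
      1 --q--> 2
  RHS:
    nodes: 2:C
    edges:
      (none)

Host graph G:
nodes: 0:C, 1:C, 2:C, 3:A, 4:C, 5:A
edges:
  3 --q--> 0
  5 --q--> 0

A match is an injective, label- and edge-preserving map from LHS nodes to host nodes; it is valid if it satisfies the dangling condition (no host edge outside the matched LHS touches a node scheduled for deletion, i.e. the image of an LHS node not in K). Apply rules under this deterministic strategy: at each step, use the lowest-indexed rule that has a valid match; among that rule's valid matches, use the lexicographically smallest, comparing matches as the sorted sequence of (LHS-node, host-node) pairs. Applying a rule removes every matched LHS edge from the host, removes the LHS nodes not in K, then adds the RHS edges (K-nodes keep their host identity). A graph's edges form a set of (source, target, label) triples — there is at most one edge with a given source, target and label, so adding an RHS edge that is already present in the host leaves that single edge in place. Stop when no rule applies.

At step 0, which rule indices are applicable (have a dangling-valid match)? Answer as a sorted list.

Answer: [R2]

Steps:
R0: no valid match — LHS pattern not found
R1: no valid match — LHS pattern not found
R2: 6 valid matches — {0↦1, 1↦3, 2↦0}, {0↦1, 1↦5, 2↦0}, {0↦2, 1↦3, 2↦0} (+3 more)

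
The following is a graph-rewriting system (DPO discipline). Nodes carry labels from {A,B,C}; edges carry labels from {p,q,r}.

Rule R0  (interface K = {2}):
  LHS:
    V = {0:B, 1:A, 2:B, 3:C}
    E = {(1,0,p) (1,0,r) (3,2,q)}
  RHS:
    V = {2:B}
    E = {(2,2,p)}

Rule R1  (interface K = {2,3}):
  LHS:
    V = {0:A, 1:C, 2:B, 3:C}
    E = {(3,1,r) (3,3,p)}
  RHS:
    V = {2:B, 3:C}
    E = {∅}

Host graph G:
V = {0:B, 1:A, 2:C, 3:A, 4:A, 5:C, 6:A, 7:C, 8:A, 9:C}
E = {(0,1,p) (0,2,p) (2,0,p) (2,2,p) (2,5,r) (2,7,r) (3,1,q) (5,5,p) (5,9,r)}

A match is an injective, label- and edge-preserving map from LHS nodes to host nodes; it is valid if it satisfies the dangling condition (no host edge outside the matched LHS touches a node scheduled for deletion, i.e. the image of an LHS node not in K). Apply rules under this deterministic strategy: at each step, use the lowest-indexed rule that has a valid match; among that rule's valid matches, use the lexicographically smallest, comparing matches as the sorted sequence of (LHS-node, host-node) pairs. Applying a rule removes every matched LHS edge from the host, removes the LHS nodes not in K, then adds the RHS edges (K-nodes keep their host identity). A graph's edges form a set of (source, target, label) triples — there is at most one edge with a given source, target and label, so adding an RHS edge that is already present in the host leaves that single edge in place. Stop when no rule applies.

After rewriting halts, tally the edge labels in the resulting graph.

start.  V:10 E:9  edges: 0-p->1 0-p->2 2-p->0 2-p->2 2-r->5 2-r->7 3-q->1 5-p->5 5-r->9
1. fire R1 via {0↦4, 1↦7, 2↦0, 3↦2}  →  V:8 E:7  edges: 0-p->1 0-p->2 2-p->0 2-r->5 3-q->1 5-p->5 5-r->9
2. fire R1 via {0↦6, 1↦9, 2↦0, 3↦5}  →  V:6 E:5  edges: 0-p->1 0-p->2 2-p->0 2-r->5 3-q->1
final graph: no rule applies after step 2
NF edges: [(0, 1, 'p'), (0, 2, 'p'), (2, 0, 'p'), (2, 5, 'r'), (3, 1, 'q')]

Answer: p:3 q:1 r:1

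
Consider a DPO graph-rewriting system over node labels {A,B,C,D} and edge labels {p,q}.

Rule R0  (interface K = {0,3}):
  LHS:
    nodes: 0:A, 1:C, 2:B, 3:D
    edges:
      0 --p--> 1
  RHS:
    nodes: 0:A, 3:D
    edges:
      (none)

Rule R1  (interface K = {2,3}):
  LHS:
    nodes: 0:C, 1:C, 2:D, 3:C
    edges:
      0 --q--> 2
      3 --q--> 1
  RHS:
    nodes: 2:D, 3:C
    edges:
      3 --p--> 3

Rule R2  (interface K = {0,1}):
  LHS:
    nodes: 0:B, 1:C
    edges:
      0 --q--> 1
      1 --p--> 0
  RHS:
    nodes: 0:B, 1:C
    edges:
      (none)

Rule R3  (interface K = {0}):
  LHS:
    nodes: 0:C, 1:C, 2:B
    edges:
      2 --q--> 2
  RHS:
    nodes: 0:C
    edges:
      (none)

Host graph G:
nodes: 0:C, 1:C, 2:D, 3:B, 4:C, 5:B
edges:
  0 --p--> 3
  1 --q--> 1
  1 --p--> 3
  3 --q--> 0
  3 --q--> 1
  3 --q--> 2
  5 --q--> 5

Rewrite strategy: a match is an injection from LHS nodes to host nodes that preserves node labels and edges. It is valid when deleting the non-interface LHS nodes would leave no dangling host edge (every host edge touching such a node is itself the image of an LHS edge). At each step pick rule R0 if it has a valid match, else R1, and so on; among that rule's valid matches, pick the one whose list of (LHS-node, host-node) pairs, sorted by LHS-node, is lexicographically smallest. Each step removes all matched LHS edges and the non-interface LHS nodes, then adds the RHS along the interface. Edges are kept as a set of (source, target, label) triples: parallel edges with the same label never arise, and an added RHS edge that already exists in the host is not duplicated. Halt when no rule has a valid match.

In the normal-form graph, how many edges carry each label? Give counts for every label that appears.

initial: |V|=6 |E|=7  E = 0-p->3 1-q->1 1-p->3 3-q->0 3-q->1 3-q->2 5-q->5
step 1: apply R2 at {0↦3, 1↦0}  → |V|=6 |E|=5  E = 1-q->1 1-p->3 3-q->1 3-q->2 5-q->5
step 2: apply R2 at {0↦3, 1↦1}  → |V|=6 |E|=3  E = 1-q->1 3-q->2 5-q->5
step 3: apply R3 at {0↦0, 1↦4, 2↦5}  → |V|=4 |E|=2  E = 1-q->1 3-q->2
final graph: no rule applies after step 3
NF edges: [(1, 1, 'q'), (3, 2, 'q')]

Answer: q:2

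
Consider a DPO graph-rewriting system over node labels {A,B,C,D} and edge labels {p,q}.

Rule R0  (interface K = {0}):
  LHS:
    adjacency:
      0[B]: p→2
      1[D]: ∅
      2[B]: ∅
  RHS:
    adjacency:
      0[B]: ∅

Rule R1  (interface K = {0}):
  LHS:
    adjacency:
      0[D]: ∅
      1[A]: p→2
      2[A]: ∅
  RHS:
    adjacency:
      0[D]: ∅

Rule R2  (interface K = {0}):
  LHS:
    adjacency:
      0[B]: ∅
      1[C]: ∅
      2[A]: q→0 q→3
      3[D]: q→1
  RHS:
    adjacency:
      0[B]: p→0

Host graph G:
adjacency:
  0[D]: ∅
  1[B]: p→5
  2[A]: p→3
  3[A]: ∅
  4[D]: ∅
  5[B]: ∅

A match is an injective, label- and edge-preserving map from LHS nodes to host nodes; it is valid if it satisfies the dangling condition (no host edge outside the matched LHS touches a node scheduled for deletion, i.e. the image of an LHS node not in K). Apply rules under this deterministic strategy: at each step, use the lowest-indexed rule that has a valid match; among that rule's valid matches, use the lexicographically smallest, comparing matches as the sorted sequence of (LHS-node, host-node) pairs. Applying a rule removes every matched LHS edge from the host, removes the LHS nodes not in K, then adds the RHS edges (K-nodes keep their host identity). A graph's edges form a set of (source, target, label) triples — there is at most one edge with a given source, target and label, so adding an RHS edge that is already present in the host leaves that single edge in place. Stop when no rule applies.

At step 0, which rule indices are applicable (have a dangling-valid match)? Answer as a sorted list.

R0: 2 valid matches — {0↦1, 1↦0, 2↦5}, {0↦1, 1↦4, 2↦5}
R1: 2 valid matches — {0↦0, 1↦2, 2↦3}, {0↦4, 1↦2, 2↦3}
R2: no valid match — LHS pattern not found

Answer: [R0,R1]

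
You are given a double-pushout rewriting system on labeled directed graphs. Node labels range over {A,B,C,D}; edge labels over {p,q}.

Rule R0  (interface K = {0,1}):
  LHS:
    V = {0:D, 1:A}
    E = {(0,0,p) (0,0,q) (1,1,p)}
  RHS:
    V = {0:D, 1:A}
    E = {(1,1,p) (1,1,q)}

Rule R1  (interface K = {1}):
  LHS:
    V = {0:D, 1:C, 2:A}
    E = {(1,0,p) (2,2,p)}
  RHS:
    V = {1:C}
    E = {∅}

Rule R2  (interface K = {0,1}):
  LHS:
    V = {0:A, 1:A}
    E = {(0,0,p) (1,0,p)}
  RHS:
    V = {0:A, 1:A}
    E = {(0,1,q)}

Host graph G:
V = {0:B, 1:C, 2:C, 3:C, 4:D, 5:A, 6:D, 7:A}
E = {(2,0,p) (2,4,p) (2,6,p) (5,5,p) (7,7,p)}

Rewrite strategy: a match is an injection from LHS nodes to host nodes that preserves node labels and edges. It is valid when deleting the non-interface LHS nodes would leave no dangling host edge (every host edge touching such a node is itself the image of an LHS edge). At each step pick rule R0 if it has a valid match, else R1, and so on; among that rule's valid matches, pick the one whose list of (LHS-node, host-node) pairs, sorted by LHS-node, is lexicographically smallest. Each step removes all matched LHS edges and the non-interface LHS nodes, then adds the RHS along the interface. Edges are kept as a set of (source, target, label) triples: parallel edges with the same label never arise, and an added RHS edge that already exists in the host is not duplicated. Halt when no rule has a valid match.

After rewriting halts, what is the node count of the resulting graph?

initial: |V|=8 |E|=5  E = 2-p->0 2-p->4 2-p->6 5-p->5 7-p->7
step 1: apply R1 at {0↦4, 1↦2, 2↦5}  → |V|=6 |E|=3  E = 2-p->0 2-p->6 7-p->7
step 2: apply R1 at {0↦6, 1↦2, 2↦7}  → |V|=4 |E|=1  E = 2-p->0
normal form: no rule applies after step 2
NF nodes: {0:B, 1:C, 2:C, 3:C}

Answer: 4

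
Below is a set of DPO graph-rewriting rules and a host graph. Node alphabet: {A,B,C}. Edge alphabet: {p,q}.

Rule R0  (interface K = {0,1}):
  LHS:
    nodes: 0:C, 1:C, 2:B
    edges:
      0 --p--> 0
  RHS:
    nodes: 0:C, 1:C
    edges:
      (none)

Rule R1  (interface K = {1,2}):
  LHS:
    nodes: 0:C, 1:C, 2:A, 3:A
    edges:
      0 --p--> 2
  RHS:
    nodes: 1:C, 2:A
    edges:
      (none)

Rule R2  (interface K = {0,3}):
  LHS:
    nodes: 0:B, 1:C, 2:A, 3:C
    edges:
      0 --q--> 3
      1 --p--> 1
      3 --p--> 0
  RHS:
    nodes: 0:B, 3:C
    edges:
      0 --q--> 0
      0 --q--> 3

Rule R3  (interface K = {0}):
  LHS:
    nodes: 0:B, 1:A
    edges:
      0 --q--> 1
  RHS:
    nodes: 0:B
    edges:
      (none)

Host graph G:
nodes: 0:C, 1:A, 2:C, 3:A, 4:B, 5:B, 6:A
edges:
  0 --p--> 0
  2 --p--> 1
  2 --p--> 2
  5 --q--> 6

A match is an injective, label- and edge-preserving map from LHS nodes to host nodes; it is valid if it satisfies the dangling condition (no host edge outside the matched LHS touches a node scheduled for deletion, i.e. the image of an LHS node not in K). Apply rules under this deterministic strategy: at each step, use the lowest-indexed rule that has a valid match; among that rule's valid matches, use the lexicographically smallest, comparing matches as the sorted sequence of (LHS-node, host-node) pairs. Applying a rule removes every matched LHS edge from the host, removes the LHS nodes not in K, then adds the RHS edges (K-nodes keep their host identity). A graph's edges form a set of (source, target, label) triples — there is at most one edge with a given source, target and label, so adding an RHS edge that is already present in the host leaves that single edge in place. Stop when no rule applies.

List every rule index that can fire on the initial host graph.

Answer: [R0,R3]

Steps:
R0: 2 valid matches — {0↦0, 1↦2, 2↦4}, {0↦2, 1↦0, 2↦4}
R1: no valid match — 2 raw matches, all fail dangling condition
R2: no valid match — LHS pattern not found
R3: 1 valid match — {0↦5, 1↦6}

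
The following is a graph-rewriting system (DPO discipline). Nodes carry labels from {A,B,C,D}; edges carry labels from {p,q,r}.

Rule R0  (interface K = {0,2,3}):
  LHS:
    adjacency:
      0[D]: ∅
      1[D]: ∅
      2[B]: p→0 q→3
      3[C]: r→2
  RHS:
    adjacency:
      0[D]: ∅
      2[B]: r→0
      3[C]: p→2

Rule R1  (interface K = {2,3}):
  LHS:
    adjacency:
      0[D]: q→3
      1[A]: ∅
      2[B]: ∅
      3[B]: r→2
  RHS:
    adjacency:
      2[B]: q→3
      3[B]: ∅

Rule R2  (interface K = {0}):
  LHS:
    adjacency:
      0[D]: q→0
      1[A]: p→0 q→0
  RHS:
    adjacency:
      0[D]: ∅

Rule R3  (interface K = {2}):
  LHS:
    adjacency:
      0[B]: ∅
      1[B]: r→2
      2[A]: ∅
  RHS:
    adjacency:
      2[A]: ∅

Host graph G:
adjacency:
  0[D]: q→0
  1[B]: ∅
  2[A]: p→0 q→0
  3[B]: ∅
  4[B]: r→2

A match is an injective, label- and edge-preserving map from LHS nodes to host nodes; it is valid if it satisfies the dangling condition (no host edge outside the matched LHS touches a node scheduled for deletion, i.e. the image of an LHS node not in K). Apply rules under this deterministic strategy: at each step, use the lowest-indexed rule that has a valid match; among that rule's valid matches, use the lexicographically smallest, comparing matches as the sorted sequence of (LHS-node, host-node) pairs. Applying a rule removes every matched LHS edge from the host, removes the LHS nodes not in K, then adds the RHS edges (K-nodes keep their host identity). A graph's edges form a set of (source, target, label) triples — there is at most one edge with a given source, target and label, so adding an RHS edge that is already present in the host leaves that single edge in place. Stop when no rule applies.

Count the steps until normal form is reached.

start.  V:5 E:4  edges: 0-q->0 2-p->0 2-q->0 4-r->2
1. fire R3 via {0↦1, 1↦4, 2↦2}  →  V:3 E:3  edges: 0-q->0 2-p->0 2-q->0
2. fire R2 via {0↦0, 1↦2}  →  V:2 E:0  edges: ∅
halt: no rule applies after step 2

Answer: 2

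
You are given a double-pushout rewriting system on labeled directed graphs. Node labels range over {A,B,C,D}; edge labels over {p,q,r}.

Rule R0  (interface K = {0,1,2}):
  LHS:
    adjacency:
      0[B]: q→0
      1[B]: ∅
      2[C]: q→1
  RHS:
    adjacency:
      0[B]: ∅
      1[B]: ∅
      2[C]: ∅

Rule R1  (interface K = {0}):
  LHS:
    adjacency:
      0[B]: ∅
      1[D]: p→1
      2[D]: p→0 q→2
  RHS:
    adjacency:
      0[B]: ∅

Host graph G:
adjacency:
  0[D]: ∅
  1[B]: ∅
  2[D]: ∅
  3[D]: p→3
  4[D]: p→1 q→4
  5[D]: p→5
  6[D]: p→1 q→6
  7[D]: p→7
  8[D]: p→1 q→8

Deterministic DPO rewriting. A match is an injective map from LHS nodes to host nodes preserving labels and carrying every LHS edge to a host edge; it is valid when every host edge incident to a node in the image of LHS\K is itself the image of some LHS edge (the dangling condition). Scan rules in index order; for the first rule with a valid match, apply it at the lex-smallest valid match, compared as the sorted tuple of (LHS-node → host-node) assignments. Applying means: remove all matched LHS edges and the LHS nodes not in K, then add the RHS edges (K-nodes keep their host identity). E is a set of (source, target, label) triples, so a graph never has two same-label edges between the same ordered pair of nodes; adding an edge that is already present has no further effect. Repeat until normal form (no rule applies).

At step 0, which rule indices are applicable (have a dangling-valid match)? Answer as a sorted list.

R0: no valid match — LHS pattern not found
R1: 9 valid matches — {0↦1, 1↦3, 2↦4}, {0↦1, 1↦3, 2↦6}, {0↦1, 1↦3, 2↦8} (+6 more)

Answer: [R1]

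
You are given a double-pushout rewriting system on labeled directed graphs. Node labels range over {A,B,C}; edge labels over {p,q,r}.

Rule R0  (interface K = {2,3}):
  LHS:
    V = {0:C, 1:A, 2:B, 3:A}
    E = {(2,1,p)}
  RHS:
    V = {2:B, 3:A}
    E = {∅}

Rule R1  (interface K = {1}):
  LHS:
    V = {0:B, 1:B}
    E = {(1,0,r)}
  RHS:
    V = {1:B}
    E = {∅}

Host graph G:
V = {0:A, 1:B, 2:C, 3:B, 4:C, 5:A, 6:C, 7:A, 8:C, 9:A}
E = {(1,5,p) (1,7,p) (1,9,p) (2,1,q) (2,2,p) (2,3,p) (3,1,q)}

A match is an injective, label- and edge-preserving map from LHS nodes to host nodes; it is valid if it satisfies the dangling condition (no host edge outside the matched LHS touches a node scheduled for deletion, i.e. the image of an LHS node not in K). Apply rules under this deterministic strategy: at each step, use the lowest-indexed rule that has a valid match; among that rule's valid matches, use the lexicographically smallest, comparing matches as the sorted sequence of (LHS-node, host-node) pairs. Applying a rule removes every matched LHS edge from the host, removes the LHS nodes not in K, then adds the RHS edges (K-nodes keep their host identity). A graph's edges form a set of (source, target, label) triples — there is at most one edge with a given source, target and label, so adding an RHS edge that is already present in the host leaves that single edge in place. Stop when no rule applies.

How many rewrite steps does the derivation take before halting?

start.  V:10 E:7  edges: 1-p->5 1-p->7 1-p->9 2-q->1 2-p->2 2-p->3 3-q->1
1. fire R0 via {0↦4, 1↦5, 2↦1, 3↦0}  →  V:8 E:6  edges: 1-p->7 1-p->9 2-q->1 2-p->2 2-p->3 3-q->1
2. fire R0 via {0↦6, 1↦7, 2↦1, 3↦0}  →  V:6 E:5  edges: 1-p->9 2-q->1 2-p->2 2-p->3 3-q->1
3. fire R0 via {0↦8, 1↦9, 2↦1, 3↦0}  →  V:4 E:4  edges: 2-q->1 2-p->2 2-p->3 3-q->1
final graph: no rule applies after step 3

Answer: 3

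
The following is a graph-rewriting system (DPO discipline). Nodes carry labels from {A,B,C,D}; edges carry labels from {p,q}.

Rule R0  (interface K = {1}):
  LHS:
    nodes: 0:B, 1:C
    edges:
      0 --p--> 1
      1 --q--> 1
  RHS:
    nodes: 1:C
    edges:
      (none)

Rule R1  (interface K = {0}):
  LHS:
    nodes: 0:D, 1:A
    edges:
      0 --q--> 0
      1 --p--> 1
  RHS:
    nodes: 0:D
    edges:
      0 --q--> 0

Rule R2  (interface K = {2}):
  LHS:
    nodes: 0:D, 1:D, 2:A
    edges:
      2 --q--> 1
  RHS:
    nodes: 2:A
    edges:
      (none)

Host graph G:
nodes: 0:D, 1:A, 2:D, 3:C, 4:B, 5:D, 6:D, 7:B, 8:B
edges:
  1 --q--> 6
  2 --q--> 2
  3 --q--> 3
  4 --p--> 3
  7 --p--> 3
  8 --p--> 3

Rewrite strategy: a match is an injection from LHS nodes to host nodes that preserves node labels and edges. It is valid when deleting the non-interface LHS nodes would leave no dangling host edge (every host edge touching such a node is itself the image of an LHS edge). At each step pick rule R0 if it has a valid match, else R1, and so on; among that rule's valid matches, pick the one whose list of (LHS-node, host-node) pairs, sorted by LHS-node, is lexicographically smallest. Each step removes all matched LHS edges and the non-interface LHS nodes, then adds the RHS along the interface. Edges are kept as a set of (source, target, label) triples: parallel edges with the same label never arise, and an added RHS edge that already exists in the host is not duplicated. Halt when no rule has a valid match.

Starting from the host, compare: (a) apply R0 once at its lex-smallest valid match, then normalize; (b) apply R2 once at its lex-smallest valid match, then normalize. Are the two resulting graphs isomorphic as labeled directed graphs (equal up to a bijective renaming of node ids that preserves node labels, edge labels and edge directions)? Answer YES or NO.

branch R0-first: apply at {0↦4, 1↦3} → |E|=4, then 1 more step(s) → NF |V|=6 |E|=3 V={1:A, 2:D, 3:C, 5:D, 7:B, 8:B} E=2-q->2 7-p->3 8-p->3
branch R2-first: apply at {0↦0, 1↦6, 2↦1} → |E|=5, then 1 more step(s) → NF |V|=6 |E|=3 V={1:A, 2:D, 3:C, 5:D, 7:B, 8:B} E=2-q->2 7-p->3 8-p->3
graphs isomorphic (equal up to label-preserving node renaming)

Answer: YES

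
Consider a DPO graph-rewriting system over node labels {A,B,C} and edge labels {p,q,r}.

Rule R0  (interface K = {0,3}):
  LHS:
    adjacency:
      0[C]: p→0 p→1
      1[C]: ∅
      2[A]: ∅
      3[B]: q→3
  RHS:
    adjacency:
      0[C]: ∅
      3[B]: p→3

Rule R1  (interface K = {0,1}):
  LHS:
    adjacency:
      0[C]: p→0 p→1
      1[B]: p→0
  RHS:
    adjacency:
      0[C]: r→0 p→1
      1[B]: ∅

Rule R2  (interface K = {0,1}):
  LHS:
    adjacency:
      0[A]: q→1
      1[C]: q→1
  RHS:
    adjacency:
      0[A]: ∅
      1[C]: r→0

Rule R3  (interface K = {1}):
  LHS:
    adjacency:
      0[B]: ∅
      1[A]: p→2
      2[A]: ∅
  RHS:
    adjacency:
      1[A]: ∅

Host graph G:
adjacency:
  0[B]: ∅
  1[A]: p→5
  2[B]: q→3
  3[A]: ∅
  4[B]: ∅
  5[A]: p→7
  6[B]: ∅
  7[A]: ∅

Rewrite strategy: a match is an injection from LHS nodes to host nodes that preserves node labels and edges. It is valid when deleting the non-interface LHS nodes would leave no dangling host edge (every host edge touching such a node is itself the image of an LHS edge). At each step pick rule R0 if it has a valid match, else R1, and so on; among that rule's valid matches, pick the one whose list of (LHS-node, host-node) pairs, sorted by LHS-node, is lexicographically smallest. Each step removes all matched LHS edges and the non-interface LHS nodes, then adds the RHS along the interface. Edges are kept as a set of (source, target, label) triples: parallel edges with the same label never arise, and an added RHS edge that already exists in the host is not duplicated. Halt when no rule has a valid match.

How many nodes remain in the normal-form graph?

initial: |V|=8 |E|=3  E = 1-p->5 2-q->3 5-p->7
step 1: apply R3 at {0↦0, 1↦5, 2↦7}  → |V|=6 |E|=2  E = 1-p->5 2-q->3
step 2: apply R3 at {0↦4, 1↦1, 2↦5}  → |V|=4 |E|=1  E = 2-q->3
halt: no rule applies after step 2
NF nodes: {1:A, 2:B, 3:A, 6:B}

Answer: 4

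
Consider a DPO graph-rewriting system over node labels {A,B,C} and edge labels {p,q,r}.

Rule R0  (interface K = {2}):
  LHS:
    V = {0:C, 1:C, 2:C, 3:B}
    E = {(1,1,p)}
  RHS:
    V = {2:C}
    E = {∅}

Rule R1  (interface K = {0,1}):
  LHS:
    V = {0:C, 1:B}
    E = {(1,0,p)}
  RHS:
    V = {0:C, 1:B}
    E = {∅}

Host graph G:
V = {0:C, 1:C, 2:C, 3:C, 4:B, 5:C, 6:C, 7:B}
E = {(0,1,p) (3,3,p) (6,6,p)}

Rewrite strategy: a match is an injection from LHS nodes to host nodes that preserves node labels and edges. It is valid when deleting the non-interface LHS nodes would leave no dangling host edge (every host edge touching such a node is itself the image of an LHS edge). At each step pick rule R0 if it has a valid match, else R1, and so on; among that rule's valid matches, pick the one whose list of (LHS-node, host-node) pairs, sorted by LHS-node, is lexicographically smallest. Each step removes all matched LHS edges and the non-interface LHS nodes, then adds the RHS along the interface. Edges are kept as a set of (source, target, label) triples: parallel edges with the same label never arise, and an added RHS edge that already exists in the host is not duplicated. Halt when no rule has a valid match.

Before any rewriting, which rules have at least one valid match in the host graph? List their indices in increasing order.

Answer: [R0]

Derivation:
R0: 32 valid matches — {0↦2, 1↦3, 2↦0, 3↦4}, {0↦2, 1↦3, 2↦0, 3↦7}, {0↦2, 1↦3, 2↦1, 3↦4} (+29 more)
R1: no valid match — LHS pattern not found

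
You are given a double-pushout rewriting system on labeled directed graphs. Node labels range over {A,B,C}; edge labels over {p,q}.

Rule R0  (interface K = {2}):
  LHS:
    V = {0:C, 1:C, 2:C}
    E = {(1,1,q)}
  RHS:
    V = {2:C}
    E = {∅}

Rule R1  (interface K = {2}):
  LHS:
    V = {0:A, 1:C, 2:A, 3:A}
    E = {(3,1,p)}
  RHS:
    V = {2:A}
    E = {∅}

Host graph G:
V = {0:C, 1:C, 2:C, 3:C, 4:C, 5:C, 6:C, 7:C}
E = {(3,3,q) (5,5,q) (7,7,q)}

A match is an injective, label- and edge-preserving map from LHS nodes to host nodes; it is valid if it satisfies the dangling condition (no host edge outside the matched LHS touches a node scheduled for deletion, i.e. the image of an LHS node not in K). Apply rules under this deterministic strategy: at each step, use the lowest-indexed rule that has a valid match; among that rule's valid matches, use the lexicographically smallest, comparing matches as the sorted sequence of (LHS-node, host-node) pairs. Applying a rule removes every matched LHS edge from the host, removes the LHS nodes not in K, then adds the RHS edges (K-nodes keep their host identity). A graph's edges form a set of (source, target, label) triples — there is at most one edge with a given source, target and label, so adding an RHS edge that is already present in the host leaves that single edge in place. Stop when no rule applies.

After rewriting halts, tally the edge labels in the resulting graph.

Answer: (no edges)

Rewrite trace:
start.  V:8 E:3  edges: 3-q->3 5-q->5 7-q->7
1. fire R0 via {0↦0, 1↦3, 2↦1}  →  V:6 E:2  edges: 5-q->5 7-q->7
2. fire R0 via {0↦1, 1↦5, 2↦2}  →  V:4 E:1  edges: 7-q->7
3. fire R0 via {0↦2, 1↦7, 2↦4}  →  V:2 E:0  edges: ∅
normal form: no rule applies after step 3
NF edges: []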